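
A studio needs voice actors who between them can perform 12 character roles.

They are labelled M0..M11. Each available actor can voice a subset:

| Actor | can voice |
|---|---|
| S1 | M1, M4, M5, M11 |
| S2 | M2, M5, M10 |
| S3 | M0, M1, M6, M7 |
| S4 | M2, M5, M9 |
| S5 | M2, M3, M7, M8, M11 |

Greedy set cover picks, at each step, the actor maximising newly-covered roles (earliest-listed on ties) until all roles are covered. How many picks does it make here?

5

Greedy: pick S5 (covers 5 new) → pick S1 (covers 3 new) → pick S3 (covers 2 new) → pick S2 (covers 1 new) → pick S4 (covers 1 new). Total picks: 5.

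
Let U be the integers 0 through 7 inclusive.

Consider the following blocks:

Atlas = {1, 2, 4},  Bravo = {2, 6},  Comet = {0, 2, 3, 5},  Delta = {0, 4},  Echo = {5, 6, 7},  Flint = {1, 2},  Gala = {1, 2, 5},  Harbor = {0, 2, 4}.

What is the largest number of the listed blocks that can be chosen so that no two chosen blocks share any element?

Delta, Echo, Flint are pairwise disjoint (Delta={0,4}; Echo={5,6,7}; Flint={1,2}).
Every remaining block overlaps one of these, and no 4 of the listed blocks are pairwise disjoint, so 3 is the maximum.

3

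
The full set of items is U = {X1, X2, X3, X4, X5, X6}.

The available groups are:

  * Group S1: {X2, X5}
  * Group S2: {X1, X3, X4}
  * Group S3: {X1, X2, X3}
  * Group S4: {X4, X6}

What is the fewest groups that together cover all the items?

Take {S1, S3, S4}. Their union is {X1, X2, X3, X4, X5, X6}, which is all 6 items.
Only S1 contains X5, so S1 is forced; the remaining 4 items need at least 2 more groups (each remaining group adds at most 3) — so at least 3 groups are needed, and 3 is optimal.

3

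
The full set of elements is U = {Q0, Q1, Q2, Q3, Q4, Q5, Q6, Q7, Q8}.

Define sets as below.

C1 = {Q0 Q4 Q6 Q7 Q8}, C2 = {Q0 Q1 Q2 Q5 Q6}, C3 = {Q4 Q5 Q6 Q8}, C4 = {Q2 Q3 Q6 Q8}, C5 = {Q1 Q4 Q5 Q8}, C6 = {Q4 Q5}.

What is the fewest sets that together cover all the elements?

C1, C2, and C4 cover everything between them: the union {Q0, Q1, Q2, Q3, Q4, Q5, Q6, Q7, Q8} is all of U.
Only C4 contains Q3, so C4 is forced; the remaining 5 elements need at least 2 more sets (each remaining set adds at most 3) — so at least 3 sets are needed, and 3 is optimal.

3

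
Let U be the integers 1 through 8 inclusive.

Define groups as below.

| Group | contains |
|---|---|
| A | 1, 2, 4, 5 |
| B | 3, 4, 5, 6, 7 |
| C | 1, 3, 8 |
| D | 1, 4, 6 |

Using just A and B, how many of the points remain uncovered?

Union of A, B = {1, 2, 3, 4, 5, 6, 7}.
Not covered: 8 — 1 point.

1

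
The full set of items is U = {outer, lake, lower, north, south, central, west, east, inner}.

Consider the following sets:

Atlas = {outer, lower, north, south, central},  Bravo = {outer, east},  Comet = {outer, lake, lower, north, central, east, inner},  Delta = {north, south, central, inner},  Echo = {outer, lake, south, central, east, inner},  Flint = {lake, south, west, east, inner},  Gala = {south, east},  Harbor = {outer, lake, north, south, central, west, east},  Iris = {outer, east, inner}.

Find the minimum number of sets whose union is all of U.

2

Comet and Flint together: Comet ∪ Flint = {outer, lake, lower, north, south, central, west, east, inner} — every item is covered.
No single set has all 9 items (the largest, Comet, has 7), so 2 is optimal.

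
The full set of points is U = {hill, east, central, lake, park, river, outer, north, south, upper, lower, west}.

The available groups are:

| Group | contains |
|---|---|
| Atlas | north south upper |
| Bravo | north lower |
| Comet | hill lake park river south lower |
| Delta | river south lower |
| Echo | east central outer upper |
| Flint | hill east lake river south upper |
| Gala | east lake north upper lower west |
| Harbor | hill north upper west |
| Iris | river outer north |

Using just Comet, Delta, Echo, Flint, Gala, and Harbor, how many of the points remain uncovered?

Union of Comet, Delta, Echo, Flint, Gala, Harbor = {hill, east, central, lake, park, river, outer, north, south, upper, lower, west} — that's every point, so 0 are uncovered.

0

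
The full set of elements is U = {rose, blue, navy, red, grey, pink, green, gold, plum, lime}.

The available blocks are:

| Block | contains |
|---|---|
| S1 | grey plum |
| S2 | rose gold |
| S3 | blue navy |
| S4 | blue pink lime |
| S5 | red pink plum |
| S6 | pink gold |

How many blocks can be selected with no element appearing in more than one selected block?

3

S1, S2, S4 are pairwise disjoint (S1={grey,plum}; S2={rose,gold}; S4={blue,pink,lime}).
Every remaining block overlaps one of these, and no 4 of the listed blocks are pairwise disjoint, so 3 is the maximum.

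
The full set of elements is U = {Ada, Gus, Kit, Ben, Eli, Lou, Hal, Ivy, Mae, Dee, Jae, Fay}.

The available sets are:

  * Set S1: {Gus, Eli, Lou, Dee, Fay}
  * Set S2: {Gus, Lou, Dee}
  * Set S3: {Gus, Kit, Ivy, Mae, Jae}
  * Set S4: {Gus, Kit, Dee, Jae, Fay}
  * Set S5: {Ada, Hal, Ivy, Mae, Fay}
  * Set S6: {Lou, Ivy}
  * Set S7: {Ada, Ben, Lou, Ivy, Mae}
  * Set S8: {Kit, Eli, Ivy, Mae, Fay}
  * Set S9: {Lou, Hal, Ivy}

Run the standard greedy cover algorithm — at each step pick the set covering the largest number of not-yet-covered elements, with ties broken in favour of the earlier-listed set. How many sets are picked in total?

Greedy: pick S1 (covers 5 new) → pick S3 (covers 4 new) → pick S5 (covers 2 new) → pick S7 (covers 1 new). Total picks: 4.

4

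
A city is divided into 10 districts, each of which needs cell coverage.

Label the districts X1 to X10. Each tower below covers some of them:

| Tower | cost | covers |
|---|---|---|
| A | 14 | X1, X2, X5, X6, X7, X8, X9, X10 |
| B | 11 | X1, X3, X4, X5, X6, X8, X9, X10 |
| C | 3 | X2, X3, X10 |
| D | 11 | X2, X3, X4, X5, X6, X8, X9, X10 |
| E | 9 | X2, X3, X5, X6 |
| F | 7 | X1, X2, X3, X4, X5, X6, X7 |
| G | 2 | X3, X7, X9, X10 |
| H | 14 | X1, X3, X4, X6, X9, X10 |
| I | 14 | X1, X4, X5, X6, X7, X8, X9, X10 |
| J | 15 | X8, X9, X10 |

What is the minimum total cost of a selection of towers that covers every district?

16

B, C, G together cover every district (B ∪ C ∪ G = {X1, X2, X3, X4, X5, X6, X7, X8, X9, X10}); total cost 11 + 3 + 2 = 16.
The greedy pick G, F, B costs 20; no covering selection beats 16.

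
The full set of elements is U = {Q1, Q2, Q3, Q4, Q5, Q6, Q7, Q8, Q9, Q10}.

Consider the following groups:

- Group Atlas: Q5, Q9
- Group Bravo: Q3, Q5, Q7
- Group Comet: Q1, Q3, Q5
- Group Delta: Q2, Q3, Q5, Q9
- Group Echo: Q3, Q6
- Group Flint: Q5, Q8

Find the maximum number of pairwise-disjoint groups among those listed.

2

Echo, Flint are pairwise disjoint (Echo={Q3,Q6}; Flint={Q5,Q8}).
Every remaining group overlaps one of these, and no 3 of the listed groups are pairwise disjoint, so 2 is the maximum.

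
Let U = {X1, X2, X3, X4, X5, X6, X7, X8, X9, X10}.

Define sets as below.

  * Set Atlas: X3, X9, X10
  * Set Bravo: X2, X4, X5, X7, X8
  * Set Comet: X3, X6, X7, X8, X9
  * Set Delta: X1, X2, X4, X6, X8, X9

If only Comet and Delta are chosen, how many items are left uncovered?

2

Union of Comet, Delta = {X1, X2, X3, X4, X6, X7, X8, X9}.
Not covered: X5, X10 — 2 items.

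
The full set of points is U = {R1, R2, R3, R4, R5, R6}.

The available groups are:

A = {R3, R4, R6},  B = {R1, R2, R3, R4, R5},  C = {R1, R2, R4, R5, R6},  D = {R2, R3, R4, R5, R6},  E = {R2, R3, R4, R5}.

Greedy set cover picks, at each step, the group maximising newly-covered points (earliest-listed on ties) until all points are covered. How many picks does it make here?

2

Greedy: pick B (covers 5 new) → pick A (covers 1 new). Total picks: 2.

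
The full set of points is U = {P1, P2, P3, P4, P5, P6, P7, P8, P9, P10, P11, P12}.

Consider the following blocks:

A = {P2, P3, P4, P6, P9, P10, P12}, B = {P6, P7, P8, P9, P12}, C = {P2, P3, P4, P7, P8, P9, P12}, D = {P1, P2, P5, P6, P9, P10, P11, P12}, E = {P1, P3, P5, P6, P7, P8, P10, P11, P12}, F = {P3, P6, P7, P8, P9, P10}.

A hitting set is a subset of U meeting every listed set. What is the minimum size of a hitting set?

2

The 2 points {P6, P12} hit every block.
No single point lies in every block, so at least 2 are needed and 2 is optimal.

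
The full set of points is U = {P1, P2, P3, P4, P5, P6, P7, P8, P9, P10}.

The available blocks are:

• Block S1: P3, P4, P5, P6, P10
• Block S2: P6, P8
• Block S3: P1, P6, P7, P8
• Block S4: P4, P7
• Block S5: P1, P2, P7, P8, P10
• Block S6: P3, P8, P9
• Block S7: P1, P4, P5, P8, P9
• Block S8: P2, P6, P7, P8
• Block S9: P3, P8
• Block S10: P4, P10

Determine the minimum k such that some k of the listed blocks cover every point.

S1 and S7 and S8 together: S1 ∪ S7 ∪ S8 = {P1, P2, P3, P4, P5, P6, P7, P8, P9, P10} — every point is covered.
No 2 of the 10 blocks cover everything (all 45 combinations miss at least one point), so 3 is optimal.

3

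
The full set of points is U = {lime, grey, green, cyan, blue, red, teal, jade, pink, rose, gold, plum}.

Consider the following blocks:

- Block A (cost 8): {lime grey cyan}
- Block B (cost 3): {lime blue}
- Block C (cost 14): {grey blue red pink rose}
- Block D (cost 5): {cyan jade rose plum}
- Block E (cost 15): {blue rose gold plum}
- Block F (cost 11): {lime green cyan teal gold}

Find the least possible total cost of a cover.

30

C, D, F together cover every point (C ∪ D ∪ F = {lime, grey, green, cyan, blue, red, teal, jade, pink, rose, gold, plum}); total cost 14 + 5 + 11 = 30.
The greedy pick D, B, F, C costs 33; no covering selection beats 30.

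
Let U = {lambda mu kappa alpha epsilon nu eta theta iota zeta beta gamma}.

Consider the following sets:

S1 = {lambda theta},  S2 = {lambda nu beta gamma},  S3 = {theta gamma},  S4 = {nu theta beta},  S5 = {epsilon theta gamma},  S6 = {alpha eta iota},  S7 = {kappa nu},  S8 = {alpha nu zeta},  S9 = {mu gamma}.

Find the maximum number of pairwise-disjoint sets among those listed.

4

S1, S6, S7, S9 are pairwise disjoint (S1={lambda,theta}; S6={alpha,eta,iota}; S7={kappa,nu}; S9={mu,gamma}).
Every remaining set overlaps one of these, and no 5 of the listed sets are pairwise disjoint, so 4 is the maximum.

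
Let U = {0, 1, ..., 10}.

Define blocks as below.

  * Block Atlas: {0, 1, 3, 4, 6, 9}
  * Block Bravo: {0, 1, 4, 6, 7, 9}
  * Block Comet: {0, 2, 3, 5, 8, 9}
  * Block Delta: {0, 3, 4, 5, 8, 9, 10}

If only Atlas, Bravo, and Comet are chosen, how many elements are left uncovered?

1

Union of Atlas, Bravo, Comet = {0, 1, 2, 3, 4, 5, 6, 7, 8, 9}.
Not covered: 10 — 1 element.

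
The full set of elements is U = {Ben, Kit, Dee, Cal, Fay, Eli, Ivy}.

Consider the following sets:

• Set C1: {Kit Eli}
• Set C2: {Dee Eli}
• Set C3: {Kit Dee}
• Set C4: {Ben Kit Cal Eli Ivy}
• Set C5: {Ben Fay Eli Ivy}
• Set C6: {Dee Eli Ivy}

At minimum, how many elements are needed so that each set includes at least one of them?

2

The 2 elements {Dee, Eli} hit every set.
The sets C3, C5 are pairwise disjoint, so any hitting set needs a separate element for each — at least 2. Hence 2 is optimal.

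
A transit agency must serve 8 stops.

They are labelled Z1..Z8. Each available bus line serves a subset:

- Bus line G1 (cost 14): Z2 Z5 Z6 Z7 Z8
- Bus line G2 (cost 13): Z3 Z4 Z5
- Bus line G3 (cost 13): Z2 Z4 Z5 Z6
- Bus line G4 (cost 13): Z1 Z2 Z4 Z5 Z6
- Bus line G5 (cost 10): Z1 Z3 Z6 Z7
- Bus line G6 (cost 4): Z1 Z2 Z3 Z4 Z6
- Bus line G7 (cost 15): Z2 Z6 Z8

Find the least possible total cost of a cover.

18

G1, G6 together cover every stop (G1 ∪ G6 = {Z1, Z2, Z3, Z4, Z5, Z6, Z7, Z8}); total cost 14 + 4 = 18.
No covering selection has total cost below 18.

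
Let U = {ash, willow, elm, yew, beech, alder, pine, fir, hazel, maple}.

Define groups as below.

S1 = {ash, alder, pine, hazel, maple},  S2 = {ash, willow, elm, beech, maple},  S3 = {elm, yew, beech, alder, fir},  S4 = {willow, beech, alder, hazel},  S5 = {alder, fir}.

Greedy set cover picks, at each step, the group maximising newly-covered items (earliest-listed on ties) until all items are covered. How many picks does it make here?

3

Greedy: pick S1 (covers 5 new) → pick S3 (covers 4 new) → pick S2 (covers 1 new). Total picks: 3.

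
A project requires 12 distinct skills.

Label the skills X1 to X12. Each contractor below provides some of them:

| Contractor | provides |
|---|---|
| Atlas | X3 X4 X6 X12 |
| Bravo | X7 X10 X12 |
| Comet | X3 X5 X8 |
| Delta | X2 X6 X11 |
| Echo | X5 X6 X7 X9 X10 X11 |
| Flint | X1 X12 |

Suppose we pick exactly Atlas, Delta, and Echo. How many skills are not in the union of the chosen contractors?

2

Union of Atlas, Delta, Echo = {X2, X3, X4, X5, X6, X7, X9, X10, X11, X12}.
Not covered: X1, X8 — 2 skills.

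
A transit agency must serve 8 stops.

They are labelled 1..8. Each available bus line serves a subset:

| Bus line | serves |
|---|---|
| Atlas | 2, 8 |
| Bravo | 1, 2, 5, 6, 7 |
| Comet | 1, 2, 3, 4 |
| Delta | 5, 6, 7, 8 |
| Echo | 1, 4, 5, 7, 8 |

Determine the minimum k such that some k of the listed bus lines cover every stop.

2

Take {Comet, Delta}. Their union is {1, 2, 3, 4, 5, 6, 7, 8}, which is all 8 stops.
No single bus line has all 8 stops (the largest, Bravo, has 5), so 2 is optimal.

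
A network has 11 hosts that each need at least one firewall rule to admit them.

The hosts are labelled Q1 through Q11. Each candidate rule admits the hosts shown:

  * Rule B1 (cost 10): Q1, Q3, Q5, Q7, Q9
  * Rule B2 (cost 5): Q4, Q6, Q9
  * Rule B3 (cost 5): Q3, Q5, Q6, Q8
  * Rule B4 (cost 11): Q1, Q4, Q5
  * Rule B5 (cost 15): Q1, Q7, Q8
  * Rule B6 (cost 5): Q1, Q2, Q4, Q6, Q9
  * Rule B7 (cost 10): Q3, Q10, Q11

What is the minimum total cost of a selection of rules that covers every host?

30

B1, B3, B6, B7 together cover every host (B1 ∪ B3 ∪ B6 ∪ B7 = {Q1, Q2, Q3, Q4, Q5, Q6, Q7, Q8, Q9, Q10, Q11}); total cost 10 + 5 + 5 + 10 = 30.
No covering selection has total cost below 30.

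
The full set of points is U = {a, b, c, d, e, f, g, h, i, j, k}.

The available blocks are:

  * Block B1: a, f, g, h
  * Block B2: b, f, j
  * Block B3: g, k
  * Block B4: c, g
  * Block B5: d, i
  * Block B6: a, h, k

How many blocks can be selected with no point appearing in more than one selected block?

B2, B4, B5, B6 are pairwise disjoint (B2={b,f,j}; B4={c,g}; B5={d,i}; B6={a,h,k}).
Every remaining block overlaps one of these, and no 5 of the listed blocks are pairwise disjoint, so 4 is the maximum.

4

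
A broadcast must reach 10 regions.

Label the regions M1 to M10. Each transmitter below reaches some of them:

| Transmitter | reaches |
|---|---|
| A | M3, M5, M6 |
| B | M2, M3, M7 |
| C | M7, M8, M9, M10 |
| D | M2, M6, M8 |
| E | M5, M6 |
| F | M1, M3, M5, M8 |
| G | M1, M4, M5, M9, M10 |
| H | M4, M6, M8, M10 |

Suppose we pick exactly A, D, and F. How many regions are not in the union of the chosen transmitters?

Union of A, D, F = {M1, M2, M3, M5, M6, M8}.
Not covered: M4, M7, M9, M10 — 4 regions.

4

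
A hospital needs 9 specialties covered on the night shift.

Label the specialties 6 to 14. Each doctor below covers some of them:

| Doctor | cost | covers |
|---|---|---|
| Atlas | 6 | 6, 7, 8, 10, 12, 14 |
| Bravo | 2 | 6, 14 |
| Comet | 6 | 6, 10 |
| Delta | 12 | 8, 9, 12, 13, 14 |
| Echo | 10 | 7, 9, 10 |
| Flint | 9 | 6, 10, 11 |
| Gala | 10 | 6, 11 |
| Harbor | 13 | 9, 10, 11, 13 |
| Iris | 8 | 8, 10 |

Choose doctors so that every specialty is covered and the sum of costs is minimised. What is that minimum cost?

19

Atlas, Harbor together cover every specialty (Atlas ∪ Harbor = {6, 7, 8, 9, 10, 11, 12, 13, 14}); total cost 6 + 13 = 19.
No covering selection has total cost below 19.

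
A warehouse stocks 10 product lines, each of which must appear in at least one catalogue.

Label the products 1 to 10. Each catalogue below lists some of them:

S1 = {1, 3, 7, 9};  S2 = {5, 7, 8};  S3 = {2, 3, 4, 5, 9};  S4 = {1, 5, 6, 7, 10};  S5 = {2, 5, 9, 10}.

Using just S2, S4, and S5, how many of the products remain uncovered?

Union of S2, S4, S5 = {1, 2, 5, 6, 7, 8, 9, 10}.
Not covered: 3, 4 — 2 products.

2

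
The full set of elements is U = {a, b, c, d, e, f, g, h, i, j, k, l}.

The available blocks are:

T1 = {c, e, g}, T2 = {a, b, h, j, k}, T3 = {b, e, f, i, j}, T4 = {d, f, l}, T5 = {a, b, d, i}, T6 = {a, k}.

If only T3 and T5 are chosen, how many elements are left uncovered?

5

Union of T3, T5 = {a, b, d, e, f, i, j}.
Not covered: c, g, h, k, l — 5 elements.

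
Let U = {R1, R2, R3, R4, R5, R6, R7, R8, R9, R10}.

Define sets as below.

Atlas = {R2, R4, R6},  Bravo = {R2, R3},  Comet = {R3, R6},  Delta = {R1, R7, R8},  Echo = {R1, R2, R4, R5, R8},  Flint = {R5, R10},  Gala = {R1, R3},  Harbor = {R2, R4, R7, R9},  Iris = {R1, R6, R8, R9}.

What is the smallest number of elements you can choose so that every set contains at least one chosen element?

4

H = {R2, R3, R5, R8} meets every set (each contains at least one member of H), and |H| = 4.
No choice of 3 elements meets every set, so 4 is the minimum.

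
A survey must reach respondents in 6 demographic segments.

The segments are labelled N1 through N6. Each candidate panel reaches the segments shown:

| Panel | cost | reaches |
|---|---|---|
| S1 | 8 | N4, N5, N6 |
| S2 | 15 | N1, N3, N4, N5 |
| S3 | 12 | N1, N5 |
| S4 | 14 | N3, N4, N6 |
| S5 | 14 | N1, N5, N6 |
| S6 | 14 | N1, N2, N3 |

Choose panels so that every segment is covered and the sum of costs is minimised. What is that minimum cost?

S1, S6 together cover every segment (S1 ∪ S6 = {N1, N2, N3, N4, N5, N6}); total cost 8 + 14 = 22.
No covering selection has total cost below 22.

22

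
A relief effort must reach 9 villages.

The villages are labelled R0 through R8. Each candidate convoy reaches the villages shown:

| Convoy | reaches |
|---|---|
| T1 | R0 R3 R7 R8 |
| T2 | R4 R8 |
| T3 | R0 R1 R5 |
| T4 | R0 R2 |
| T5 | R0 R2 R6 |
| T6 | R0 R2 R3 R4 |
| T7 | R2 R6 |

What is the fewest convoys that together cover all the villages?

Take {T1, T3, T6, T7}. Their union is {R0, R1, R2, R3, R4, R5, R6, R7, R8}, which is all 9 villages.
Only T1 contains R7, so T1 is forced; the remaining 5 villages need at least 3 more convoys (each remaining convoy adds at most 2) — so at least 4 convoys are needed, and 4 is optimal.

4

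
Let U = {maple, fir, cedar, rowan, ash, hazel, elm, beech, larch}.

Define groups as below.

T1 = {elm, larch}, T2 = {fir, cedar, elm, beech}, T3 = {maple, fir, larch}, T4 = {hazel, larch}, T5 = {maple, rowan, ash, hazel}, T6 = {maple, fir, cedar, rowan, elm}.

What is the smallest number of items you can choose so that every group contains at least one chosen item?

H = {maple, beech, larch} meets every group (each contains at least one member of H), and |H| = 3.
No choice of 2 items meets every group, so 3 is the minimum.

3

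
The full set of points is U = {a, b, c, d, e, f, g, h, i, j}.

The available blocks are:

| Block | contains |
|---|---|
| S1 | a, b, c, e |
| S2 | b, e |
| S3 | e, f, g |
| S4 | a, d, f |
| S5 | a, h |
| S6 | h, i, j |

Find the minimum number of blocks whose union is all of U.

Take {S1, S3, S4, S6}. Their union is {a, b, c, d, e, f, g, h, i, j}, which is all 10 points.
Only S4 contains d, so S4 is forced; the remaining 7 points need at least 3 more blocks (each remaining block adds at most 3) — so at least 4 blocks are needed, and 4 is optimal.

4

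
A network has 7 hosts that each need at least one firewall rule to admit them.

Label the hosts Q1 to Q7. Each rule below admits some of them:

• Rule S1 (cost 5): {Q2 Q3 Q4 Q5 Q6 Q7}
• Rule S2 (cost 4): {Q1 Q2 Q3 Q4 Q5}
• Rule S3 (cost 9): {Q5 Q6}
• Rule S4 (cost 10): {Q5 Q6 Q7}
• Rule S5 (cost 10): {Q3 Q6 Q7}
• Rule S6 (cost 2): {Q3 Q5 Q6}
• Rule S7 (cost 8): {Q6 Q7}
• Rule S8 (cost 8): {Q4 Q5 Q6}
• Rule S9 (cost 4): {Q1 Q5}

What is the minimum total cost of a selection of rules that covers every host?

9

S1, S9 together cover every host (S1 ∪ S9 = {Q1, Q2, Q3, Q4, Q5, Q6, Q7}); total cost 5 + 4 = 9.
The greedy pick S6, S2, S1 costs 11; no covering selection beats 9.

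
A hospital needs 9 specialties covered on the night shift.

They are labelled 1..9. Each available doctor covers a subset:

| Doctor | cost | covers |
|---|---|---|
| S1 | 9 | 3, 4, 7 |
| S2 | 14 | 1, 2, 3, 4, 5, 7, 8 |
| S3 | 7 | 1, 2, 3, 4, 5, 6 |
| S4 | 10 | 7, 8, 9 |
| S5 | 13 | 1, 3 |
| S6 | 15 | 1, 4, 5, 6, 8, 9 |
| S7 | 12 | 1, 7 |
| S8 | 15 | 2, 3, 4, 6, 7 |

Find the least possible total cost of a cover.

S3, S4 together cover every specialty (S3 ∪ S4 = {1, 2, 3, 4, 5, 6, 7, 8, 9}); total cost 7 + 10 = 17.
No covering selection has total cost below 17.

17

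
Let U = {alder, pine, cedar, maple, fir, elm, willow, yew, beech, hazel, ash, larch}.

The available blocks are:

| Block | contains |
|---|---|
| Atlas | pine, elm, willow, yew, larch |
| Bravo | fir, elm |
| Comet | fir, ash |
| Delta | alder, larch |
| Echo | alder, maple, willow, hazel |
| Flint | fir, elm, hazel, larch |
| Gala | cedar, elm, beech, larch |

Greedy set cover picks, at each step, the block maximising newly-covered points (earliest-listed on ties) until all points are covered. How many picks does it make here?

Greedy: pick Atlas (covers 5 new) → pick Echo (covers 3 new) → pick Comet (covers 2 new) → pick Gala (covers 2 new). Total picks: 4.

4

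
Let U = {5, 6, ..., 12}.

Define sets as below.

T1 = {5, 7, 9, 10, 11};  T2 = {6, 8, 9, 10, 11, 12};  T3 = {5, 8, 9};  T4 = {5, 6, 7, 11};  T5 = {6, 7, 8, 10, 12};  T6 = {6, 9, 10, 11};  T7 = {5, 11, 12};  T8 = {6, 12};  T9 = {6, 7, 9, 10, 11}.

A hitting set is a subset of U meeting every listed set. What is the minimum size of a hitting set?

2

H = {5, 6} meets every set (each contains at least one member of H), and |H| = 2.
The sets T3, T8 are pairwise disjoint, so any hitting set needs a separate item for each — at least 2. Hence 2 is optimal.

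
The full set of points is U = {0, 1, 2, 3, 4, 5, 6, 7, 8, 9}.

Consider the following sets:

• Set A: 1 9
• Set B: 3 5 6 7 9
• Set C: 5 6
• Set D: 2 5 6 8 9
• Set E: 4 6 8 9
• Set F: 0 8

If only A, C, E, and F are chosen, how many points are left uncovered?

Union of A, C, E, F = {0, 1, 4, 5, 6, 8, 9}.
Not covered: 2, 3, 7 — 3 points.

3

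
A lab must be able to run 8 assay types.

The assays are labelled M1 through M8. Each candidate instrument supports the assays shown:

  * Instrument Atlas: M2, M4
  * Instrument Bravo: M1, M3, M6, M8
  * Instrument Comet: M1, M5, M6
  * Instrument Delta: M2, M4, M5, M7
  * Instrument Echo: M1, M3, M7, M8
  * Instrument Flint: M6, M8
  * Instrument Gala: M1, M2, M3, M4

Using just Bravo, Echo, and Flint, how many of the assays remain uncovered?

Union of Bravo, Echo, Flint = {M1, M3, M6, M7, M8}.
Not covered: M2, M4, M5 — 3 assays.

3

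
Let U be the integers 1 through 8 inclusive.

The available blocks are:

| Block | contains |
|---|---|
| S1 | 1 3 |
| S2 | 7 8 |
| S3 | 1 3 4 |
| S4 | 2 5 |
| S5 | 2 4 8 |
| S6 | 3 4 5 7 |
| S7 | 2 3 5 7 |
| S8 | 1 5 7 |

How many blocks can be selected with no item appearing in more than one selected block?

S2, S3, S4 are pairwise disjoint (S2={7,8}; S3={1,3,4}; S4={2,5}).
Every remaining block overlaps one of these, and no 4 of the listed blocks are pairwise disjoint, so 3 is the maximum.

3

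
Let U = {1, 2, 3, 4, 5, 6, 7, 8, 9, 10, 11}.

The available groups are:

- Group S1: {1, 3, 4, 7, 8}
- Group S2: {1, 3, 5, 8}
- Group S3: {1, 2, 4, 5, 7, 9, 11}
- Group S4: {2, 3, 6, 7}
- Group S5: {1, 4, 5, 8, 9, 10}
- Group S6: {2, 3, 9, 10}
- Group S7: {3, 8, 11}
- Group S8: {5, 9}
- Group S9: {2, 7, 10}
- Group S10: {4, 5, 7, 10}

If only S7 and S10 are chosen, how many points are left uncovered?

Union of S7, S10 = {3, 4, 5, 7, 8, 10, 11}.
Not covered: 1, 2, 6, 9 — 4 points.

4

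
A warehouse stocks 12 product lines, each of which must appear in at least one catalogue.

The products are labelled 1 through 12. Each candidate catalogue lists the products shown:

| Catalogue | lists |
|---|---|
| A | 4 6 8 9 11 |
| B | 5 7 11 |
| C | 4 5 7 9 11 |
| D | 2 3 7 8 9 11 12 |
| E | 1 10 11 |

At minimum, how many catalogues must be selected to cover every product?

4

A and C and D and E together: A ∪ C ∪ D ∪ E = {1, 2, 3, 4, 5, 6, 7, 8, 9, 10, 11, 12} — every product is covered.
Only D contains 2, so D is forced; the remaining 5 products need at least 3 more catalogues (each remaining catalogue adds at most 2) — so at least 4 catalogues are needed, and 4 is optimal.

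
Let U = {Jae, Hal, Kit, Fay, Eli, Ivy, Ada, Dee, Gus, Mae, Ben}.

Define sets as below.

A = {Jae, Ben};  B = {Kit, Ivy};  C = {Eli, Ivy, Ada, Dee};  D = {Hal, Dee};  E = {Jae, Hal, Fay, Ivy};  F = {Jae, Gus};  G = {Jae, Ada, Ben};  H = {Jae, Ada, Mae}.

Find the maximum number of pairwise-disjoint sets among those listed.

3

B, D, H are pairwise disjoint (B={Kit,Ivy}; D={Hal,Dee}; H={Jae,Ada,Mae}).
Every remaining set overlaps one of these, and no 4 of the listed sets are pairwise disjoint, so 3 is the maximum.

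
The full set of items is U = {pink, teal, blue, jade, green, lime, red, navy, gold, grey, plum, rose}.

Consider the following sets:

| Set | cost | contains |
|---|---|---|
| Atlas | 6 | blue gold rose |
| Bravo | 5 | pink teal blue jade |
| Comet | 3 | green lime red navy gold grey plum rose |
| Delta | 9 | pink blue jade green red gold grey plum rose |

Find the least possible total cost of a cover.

Bravo, Comet together cover every item (Bravo ∪ Comet = {pink, teal, blue, jade, green, lime, red, navy, gold, grey, plum, rose}); total cost 5 + 3 = 8.
No covering selection has total cost below 8.

8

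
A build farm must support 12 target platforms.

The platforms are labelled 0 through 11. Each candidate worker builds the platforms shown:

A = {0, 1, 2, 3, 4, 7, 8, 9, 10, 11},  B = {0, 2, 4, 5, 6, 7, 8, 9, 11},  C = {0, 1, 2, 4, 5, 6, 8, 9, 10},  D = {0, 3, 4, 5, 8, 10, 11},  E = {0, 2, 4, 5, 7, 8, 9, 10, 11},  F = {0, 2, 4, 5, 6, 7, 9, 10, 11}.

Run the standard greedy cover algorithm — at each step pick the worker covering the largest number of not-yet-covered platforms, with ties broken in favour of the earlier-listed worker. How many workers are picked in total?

2

Greedy: pick A (covers 10 new) → pick B (covers 2 new). Total picks: 2.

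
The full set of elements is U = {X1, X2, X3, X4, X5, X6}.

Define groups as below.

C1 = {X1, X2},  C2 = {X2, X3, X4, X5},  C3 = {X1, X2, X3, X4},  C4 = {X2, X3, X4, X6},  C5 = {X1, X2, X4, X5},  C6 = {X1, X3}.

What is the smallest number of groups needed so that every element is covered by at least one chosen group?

C4 and C5 together: C4 ∪ C5 = {X1, X2, X3, X4, X5, X6} — every element is covered.
No single group has all 6 elements (the largest, C2, has 4), so 2 is optimal.

2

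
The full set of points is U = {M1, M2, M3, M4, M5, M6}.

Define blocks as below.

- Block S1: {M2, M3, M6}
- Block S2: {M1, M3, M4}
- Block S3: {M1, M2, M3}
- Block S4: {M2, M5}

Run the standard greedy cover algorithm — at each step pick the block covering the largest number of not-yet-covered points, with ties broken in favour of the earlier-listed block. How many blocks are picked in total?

3

Greedy: pick S1 (covers 3 new) → pick S2 (covers 2 new) → pick S4 (covers 1 new). Total picks: 3.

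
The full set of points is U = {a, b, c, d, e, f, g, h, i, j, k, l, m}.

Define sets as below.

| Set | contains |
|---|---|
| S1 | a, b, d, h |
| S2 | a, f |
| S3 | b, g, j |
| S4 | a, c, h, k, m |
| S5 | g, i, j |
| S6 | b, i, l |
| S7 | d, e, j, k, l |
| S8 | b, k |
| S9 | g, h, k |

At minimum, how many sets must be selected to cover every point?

Take {S2, S4, S6, S7, S9}. Their union is {a, b, c, d, e, f, g, h, i, j, k, l, m}, which is all 13 points.
No 4 of the 9 sets cover everything (all 126 combinations miss at least one point), so 5 is optimal.

5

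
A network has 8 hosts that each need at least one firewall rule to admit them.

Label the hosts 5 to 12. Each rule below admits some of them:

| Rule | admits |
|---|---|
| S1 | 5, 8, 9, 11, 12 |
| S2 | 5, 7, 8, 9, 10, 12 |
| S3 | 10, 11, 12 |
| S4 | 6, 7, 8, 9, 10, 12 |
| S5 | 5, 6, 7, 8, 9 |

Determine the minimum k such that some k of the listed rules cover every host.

S1 and S4 together: S1 ∪ S4 = {5, 6, 7, 8, 9, 10, 11, 12} — every host is covered.
No single rule has all 8 hosts (the largest, S2, has 6), so 2 is optimal.

2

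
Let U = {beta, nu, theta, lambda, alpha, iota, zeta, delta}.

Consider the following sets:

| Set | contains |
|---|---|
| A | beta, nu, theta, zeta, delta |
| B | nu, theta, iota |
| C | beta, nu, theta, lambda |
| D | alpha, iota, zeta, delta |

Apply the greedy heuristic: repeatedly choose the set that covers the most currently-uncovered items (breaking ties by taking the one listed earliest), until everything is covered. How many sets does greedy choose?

Greedy: pick A (covers 5 new) → pick D (covers 2 new) → pick C (covers 1 new). Total picks: 3.
(The true minimum cover uses only 2 sets, so greedy is not optimal here.)

3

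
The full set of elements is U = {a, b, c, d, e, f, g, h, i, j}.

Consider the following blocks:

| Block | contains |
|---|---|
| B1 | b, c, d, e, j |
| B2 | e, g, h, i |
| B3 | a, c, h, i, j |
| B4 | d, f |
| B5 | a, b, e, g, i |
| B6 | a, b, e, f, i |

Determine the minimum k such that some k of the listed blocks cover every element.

B1, B2, and B6 cover everything between them: the union {a, b, c, d, e, f, g, h, i, j} is all of U.
No 2 of the 6 blocks cover everything (all 15 combinations miss at least one element), so 3 is optimal.

3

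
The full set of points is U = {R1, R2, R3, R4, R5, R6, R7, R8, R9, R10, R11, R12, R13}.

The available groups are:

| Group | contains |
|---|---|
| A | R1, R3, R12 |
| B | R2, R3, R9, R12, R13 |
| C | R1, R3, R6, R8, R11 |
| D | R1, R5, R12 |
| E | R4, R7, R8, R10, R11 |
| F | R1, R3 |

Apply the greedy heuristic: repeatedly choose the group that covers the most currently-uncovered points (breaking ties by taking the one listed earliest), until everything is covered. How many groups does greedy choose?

4

Greedy: pick B (covers 5 new) → pick E (covers 5 new) → pick C (covers 2 new) → pick D (covers 1 new). Total picks: 4.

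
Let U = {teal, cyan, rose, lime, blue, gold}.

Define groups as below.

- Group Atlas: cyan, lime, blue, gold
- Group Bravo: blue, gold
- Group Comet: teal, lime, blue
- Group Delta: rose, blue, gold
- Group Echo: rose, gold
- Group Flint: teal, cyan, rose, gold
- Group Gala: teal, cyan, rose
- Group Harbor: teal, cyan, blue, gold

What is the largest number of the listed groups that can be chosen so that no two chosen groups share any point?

Bravo, Gala are pairwise disjoint (Bravo={blue,gold}; Gala={teal,cyan,rose}).
Every remaining group overlaps one of these, and no 3 of the listed groups are pairwise disjoint, so 2 is the maximum.

2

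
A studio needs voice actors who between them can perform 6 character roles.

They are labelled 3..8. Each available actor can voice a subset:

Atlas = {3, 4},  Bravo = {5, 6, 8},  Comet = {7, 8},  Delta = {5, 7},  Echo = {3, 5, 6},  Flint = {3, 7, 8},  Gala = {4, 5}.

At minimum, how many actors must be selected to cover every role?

Take {Atlas, Bravo, Flint}. Their union is {3, 4, 5, 6, 7, 8}, which is all 6 roles.
No 2 of the 7 actors cover everything (all 21 combinations miss at least one role), so 3 is optimal.

3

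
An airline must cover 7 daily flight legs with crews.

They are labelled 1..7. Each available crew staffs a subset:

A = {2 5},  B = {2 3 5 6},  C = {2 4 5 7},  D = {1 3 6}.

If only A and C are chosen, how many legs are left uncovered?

Union of A, C = {2, 4, 5, 7}.
Not covered: 1, 3, 6 — 3 legs.

3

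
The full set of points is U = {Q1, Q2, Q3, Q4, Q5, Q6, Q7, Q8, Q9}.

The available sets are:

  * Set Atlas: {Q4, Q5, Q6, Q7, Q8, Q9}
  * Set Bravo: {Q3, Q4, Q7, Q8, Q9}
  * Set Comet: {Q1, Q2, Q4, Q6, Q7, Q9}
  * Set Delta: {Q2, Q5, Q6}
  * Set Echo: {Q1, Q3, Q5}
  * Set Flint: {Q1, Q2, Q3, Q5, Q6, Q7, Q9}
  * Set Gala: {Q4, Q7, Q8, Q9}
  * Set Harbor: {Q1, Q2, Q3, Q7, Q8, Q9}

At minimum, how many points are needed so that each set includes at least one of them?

2

The 2 points {Q5, Q7} hit every set.
The sets Echo, Gala are pairwise disjoint, so any hitting set needs a separate point for each — at least 2. Hence 2 is optimal.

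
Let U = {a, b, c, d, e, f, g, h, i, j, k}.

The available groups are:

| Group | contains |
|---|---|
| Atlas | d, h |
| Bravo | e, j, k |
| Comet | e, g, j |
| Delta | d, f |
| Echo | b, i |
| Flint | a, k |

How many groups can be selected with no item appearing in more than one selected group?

4

Comet, Delta, Echo, Flint are pairwise disjoint (Comet={e,g,j}; Delta={d,f}; Echo={b,i}; Flint={a,k}).
Every remaining group overlaps one of these, and no 5 of the listed groups are pairwise disjoint, so 4 is the maximum.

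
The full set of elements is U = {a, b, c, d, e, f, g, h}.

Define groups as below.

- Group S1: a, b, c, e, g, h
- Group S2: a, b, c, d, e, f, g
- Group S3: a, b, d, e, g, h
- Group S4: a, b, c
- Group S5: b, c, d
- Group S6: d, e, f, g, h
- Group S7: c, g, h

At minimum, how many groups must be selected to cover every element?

S4 and S6 together: S4 ∪ S6 = {a, b, c, d, e, f, g, h} — every element is covered.
No single group has all 8 elements (the largest, S2, has 7), so 2 is optimal.

2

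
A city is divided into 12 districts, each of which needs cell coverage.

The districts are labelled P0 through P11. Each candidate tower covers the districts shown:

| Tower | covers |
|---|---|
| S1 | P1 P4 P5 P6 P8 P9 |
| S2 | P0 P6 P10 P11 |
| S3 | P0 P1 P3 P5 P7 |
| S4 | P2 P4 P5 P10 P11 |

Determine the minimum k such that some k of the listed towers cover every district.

Take {S1, S3, S4}. Their union is {P0, P1, P2, P3, P4, P5, P6, P7, P8, P9, P10, P11}, which is all 12 districts.
Only S4 contains P2, so S4 is forced; the remaining 7 districts need at least 2 more towers (each remaining tower adds at most 4) — so at least 3 towers are needed, and 3 is optimal.

3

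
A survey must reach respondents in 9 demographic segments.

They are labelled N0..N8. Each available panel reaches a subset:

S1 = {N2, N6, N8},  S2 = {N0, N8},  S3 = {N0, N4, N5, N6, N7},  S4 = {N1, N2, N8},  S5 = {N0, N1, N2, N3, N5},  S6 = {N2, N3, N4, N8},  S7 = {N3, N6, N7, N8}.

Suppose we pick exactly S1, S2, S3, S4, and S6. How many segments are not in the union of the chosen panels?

0

Union of S1, S2, S3, S4, S6 = {N0, N1, N2, N3, N4, N5, N6, N7, N8} — that's every segment, so 0 are uncovered.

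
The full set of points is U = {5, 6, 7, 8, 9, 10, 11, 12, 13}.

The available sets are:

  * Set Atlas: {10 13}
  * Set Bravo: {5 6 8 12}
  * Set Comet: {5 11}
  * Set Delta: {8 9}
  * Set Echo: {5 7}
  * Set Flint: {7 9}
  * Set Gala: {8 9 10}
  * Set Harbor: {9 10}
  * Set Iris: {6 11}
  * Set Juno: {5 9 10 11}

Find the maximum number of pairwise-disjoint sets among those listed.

Atlas, Delta, Echo, Iris are pairwise disjoint (Atlas={10,13}; Delta={8,9}; Echo={5,7}; Iris={6,11}).
Every remaining set overlaps one of these, and no 5 of the listed sets are pairwise disjoint, so 4 is the maximum.

4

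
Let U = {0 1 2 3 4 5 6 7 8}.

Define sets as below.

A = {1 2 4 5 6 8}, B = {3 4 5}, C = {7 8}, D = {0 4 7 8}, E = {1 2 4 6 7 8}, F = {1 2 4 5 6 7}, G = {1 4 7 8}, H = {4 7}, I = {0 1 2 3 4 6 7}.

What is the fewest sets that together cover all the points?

2

A and I cover everything between them: the union {0, 1, 2, 3, 4, 5, 6, 7, 8} is all of U.
No single set has all 9 points (the largest, I, has 7), so 2 is optimal.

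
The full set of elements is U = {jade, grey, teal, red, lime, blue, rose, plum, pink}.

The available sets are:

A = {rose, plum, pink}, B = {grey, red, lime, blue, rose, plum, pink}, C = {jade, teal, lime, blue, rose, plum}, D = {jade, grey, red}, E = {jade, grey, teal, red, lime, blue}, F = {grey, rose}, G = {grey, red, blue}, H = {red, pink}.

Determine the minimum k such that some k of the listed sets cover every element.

2

B and E cover everything between them: the union {jade, grey, teal, red, lime, blue, rose, plum, pink} is all of U.
No single set has all 9 elements (the largest, B, has 7), so 2 is optimal.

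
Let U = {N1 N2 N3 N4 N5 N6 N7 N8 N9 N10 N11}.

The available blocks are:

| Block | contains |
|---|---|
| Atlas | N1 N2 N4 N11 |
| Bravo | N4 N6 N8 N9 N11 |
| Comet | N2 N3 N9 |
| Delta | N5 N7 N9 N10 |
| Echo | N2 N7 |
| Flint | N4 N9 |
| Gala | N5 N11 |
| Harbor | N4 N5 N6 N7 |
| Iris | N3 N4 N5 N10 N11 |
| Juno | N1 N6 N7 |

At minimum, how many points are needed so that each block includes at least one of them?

The 3 points {N7, N9, N11} hit every block.
The blocks Flint, Gala, Juno are pairwise disjoint, so any hitting set needs a separate point for each — at least 3. Hence 3 is optimal.

3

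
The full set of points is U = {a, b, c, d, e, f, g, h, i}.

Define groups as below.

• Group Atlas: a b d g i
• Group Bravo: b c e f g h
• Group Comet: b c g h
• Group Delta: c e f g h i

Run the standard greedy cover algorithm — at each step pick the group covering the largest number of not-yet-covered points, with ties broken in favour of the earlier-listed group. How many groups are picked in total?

2

Greedy: pick Bravo (covers 6 new) → pick Atlas (covers 3 new). Total picks: 2.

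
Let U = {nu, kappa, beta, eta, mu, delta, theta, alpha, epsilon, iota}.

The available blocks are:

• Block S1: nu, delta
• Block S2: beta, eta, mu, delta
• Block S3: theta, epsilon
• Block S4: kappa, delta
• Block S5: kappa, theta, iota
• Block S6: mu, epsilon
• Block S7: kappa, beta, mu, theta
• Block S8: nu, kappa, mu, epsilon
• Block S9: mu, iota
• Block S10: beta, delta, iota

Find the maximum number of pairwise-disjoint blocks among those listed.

3

S1, S5, S6 are pairwise disjoint (S1={nu,delta}; S5={kappa,theta,iota}; S6={mu,epsilon}).
Every remaining block overlaps one of these, and no 4 of the listed blocks are pairwise disjoint, so 3 is the maximum.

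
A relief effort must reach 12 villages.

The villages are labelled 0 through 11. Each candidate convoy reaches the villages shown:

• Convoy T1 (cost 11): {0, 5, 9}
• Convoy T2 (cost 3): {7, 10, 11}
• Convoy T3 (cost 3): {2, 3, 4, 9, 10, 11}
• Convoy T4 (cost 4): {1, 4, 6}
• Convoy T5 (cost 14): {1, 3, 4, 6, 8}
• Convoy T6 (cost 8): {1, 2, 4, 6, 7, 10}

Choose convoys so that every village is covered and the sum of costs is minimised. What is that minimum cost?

T1, T2, T3, T5 together cover every village (T1 ∪ T2 ∪ T3 ∪ T5 = {0, 1, 2, 3, 4, 5, 6, 7, 8, 9, 10, 11}); total cost 11 + 3 + 3 + 14 = 31.
The greedy pick T3, T4, T2, T1, T5 costs 35; no covering selection beats 31.

31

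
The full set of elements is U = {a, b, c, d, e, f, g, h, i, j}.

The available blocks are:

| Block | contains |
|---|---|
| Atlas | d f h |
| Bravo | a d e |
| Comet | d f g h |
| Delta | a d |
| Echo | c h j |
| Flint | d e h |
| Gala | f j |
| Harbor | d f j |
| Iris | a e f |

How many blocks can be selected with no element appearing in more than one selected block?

2

Flint, Gala are pairwise disjoint (Flint={d,e,h}; Gala={f,j}).
Every remaining block overlaps one of these, and no 3 of the listed blocks are pairwise disjoint, so 2 is the maximum.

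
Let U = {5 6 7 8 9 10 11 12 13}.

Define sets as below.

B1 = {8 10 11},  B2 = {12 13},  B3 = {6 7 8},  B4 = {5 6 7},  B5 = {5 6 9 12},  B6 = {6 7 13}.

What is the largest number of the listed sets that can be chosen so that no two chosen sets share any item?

B1, B2, B4 are pairwise disjoint (B1={8,10,11}; B2={12,13}; B4={5,6,7}).
Every remaining set overlaps one of these, and no 4 of the listed sets are pairwise disjoint, so 3 is the maximum.

3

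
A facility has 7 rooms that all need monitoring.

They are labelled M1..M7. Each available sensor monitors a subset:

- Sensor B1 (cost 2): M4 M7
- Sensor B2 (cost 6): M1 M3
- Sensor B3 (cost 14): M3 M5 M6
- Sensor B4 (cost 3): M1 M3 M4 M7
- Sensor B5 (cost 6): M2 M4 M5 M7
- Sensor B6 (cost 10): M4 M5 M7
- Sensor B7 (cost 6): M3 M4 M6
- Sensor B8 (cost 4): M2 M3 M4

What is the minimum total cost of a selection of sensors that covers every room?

15

B4, B5, B7 together cover every room (B4 ∪ B5 ∪ B7 = {M1, M2, M3, M4, M5, M6, M7}); total cost 3 + 6 + 6 = 15.
No covering selection has total cost below 15.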